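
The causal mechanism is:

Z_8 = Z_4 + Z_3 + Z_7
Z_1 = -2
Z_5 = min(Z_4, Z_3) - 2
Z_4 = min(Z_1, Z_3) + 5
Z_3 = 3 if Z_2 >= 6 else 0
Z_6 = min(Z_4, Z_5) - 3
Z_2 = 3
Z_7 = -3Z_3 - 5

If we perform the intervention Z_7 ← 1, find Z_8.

4

do(Z_7=1) replaces the equation Z_7 = -3Z_3 - 5 with the constant Z_7 = 1.
Z_3 = 3 if Z_2 >= 6 else 0  [with Z_2=3]  = 0
Z_4 = min(Z_1, Z_3) + 5  [with Z_1=-2, Z_3=0]  = 3
Z_8 = Z_4 + Z_3 + Z_7  [with Z_4=3, Z_3=0, Z_7=1]  = 4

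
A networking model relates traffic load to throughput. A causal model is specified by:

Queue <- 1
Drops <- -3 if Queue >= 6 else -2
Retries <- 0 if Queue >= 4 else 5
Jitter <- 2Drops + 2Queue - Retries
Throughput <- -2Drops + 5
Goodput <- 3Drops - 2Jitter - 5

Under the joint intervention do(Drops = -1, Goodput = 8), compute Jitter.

-5

The joint intervention fixes Drops = -1, Goodput = 8, removing each variable's own equation.
Retries = 0 if Queue >= 4 else 5  [with Queue=1]  = 5
Jitter = 2Drops + 2Queue - Retries  [with Drops=-1, Queue=1, Retries=5]  = -5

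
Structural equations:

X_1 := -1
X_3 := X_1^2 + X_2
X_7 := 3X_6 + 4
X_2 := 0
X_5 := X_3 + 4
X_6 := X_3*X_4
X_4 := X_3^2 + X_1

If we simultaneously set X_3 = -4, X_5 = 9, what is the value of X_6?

-60

Setting X_3 = -4, X_5 = 9 by intervention discards those variables' equations.
X_4 = X_3^2 + X_1  [with X_3=-4, X_1=-1]  = 15
X_6 = X_3*X_4  [with X_3=-4, X_4=15]  = -60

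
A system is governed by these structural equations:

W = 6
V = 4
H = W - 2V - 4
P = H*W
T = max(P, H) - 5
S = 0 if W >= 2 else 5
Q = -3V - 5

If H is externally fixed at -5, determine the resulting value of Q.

-17

The intervention breaks the incoming arrows to H: H = W - 2V - 4 no longer applies, and H = -5.
Q is not downstream of the intervention, so its value is determined by the original equations.
Q = -3V - 5  [with V=4]  = -17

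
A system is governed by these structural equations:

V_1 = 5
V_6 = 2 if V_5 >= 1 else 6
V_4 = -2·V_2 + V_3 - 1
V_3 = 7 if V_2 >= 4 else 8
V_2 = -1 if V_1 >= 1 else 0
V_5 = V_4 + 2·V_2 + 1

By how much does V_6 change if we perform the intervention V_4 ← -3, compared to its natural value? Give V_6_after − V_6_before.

4

Under do(V_4=-3), the mechanism V_4 = -2·V_2 + V_3 - 1 is discarded; V_4 is fixed at -3.
V_2 = -1 if V_1 >= 1 else 0  [with V_1=5]  = -1
V_5 = V_4 + 2·V_2 + 1  [with V_4=-3, V_2=-1]  = -4
V_6 = 2 if V_5 >= 1 else 6  [with V_5=-4]  = 6
Without intervention: V_2 = -1 if V_1 >= 1 else 0  [with V_1=5]  = -1; V_3 = 7 if V_2 >= 4 else 8  [with V_2=-1]  = 8; V_4 = -2·V_2 + V_3 - 1  [with V_2=-1, V_3=8]  = 9; V_5 = V_4 + 2·V_2 + 1  [with V_4=9, V_2=-1]  = 8; V_6 = 2 if V_5 >= 1 else 6  [with V_5=8]  = 2.
Change = 6 − 2 = 4.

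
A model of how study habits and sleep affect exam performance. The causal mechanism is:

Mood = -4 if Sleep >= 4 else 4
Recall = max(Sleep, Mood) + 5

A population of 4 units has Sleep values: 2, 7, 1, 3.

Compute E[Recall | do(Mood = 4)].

9.75

Every unit gets Mood=4 under the intervention. Recall values become 9, 12, 9, 9; E[Recall|do(Mood=4)] = 9.75.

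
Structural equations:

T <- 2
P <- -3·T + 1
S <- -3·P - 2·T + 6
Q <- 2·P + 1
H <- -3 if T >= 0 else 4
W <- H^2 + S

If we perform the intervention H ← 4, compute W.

The intervention breaks the incoming arrows to H: H <- -3 if T >= 0 else 4 no longer applies, and H = 4.
P = -3·T + 1  [with T=2]  = -5
S = -3·P - 2·T + 6  [with P=-5, T=2]  = 17
W = H^2 + S  [with H=4, S=17]  = 33

33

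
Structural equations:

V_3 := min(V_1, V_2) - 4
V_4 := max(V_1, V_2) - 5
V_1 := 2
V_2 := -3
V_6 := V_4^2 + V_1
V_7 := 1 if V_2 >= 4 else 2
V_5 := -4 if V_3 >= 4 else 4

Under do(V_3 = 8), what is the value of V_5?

-4

do(V_3=8) replaces the equation V_3 := min(V_1, V_2) - 4 with the constant V_3 = 8.
V_5 = -4 if V_3 >= 4 else 4  [with V_3=8]  = -4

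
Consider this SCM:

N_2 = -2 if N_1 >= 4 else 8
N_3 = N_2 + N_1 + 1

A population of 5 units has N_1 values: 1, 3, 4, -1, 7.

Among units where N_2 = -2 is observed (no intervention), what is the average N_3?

4.5

Observing N_2=-2 restricts to units where N_2's equation naturally yields -2: N_1 ∈ {4, 7}. In that subpopulation N_3 = 3, 6, mean 4.5.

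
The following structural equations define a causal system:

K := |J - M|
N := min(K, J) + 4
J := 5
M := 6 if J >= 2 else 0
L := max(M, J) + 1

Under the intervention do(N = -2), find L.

7

do(N=-2) replaces the equation N := min(K, J) + 4 with the constant N = -2.
L is not downstream of the intervention, so its value is determined by the original equations.
M = 6 if J >= 2 else 0  [with J=5]  = 6
L = max(M, J) + 1  [with M=6, J=5]  = 7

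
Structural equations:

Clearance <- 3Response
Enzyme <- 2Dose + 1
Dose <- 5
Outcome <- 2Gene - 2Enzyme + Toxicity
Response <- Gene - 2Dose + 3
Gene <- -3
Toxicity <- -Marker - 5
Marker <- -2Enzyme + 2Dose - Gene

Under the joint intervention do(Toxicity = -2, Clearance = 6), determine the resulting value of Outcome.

The joint intervention fixes Toxicity = -2, Clearance = 6, removing each variable's own equation.
Enzyme = 2Dose + 1  [with Dose=5]  = 11
Outcome = 2Gene - 2Enzyme + Toxicity  [with Gene=-3, Enzyme=11, Toxicity=-2]  = -30

-30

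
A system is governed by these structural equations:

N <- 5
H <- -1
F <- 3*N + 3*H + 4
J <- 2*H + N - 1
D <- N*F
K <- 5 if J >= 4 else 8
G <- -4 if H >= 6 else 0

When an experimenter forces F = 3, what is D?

do(F=3) replaces the equation F <- 3*N + 3*H + 4 with the constant F = 3.
D = N*F  [with N=5, F=3]  = 15

15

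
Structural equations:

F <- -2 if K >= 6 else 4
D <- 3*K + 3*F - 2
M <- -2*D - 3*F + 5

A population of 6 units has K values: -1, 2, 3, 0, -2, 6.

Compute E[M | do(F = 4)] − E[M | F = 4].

do(F=4) breaks F's dependence on K. With F=4 fixed, M across the units is -21, -39, -45, -27, -15, -63, mean -35.
Observing F=4 restricts to units where F's equation naturally yields 4: K ∈ {-1, 2, 3, 0, -2}. In that subpopulation M = -21, -39, -45, -27, -15, mean -29.4.
Difference = -35 − (-29.4) = -5.6.

-5.6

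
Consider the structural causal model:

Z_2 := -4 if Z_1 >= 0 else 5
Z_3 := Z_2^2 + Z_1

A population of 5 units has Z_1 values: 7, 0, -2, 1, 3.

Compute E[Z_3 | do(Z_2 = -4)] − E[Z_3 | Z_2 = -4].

The intervention sets Z_2=-4 in all 5 units regardless of Z_1. Recomputing Z_3 per unit gives 23, 16, 14, 17, 19; average 17.8.
Conditioning on Z_2=-4 selects the 4 unit(s) with Z_1 ∈ {7, 0, 1, 3}. Their Z_3 values: 23, 16, 17, 19. Mean = 18.75.
Difference = 17.8 − 18.75 = -0.95.

-0.95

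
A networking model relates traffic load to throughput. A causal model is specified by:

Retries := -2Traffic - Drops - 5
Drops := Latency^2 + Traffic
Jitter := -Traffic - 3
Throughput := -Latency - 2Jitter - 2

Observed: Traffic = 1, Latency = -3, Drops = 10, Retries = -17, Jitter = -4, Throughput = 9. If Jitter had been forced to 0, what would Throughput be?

The intervention breaks the incoming arrows to Jitter: Jitter := -Traffic - 3 no longer applies, and Jitter = 0.
Throughput = -Latency - 2Jitter - 2  [with Latency=-3, Jitter=0]  = 1

1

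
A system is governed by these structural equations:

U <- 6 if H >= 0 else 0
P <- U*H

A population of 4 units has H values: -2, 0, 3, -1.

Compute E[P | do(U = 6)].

Every unit gets U=6 under the intervention. P values become -12, 0, 18, -6; E[P|do(U=6)] = 0.

0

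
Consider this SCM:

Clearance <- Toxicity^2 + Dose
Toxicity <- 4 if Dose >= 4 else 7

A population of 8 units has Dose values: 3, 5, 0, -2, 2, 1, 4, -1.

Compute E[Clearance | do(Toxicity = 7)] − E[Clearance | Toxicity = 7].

1

The intervention sets Toxicity=7 in all 8 units regardless of Dose. Recomputing Clearance per unit gives 52, 54, 49, 47, 51, 50, 53, 48; average 50.5.
Observing Toxicity=7 restricts to units where Toxicity's equation naturally yields 7: Dose ∈ {3, 0, -2, 2, 1, -1}. In that subpopulation Clearance = 52, 49, 47, 51, 50, 48, mean 49.5.
Difference = 50.5 − 49.5 = 1.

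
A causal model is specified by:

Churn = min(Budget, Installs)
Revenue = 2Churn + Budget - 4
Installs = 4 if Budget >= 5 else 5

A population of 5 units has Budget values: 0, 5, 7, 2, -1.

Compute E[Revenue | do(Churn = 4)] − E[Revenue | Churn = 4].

The intervention sets Churn=4 in all 5 units regardless of Budget. Recomputing Revenue per unit gives 4, 9, 11, 6, 3; average 6.6.
E[Revenue|Churn=4] averages over only the 2 units with Churn=4 (Budget = 5, 7): Revenue = 9, 11, mean 10.
Difference = 6.6 − 10 = -3.4.

-3.4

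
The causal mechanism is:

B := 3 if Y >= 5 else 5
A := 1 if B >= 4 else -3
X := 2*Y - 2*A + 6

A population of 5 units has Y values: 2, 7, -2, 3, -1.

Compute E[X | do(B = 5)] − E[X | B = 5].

2.6

Under do(B=5), B's equation is replaced by B=5 for every unit. Per-unit X: 8, 18, 0, 10, 2. Mean = 7.6.
Conditioning on B=5 selects the 4 unit(s) with Y ∈ {2, -2, 3, -1}. Their X values: 8, 0, 10, 2. Mean = 5.
Difference = 7.6 − 5 = 2.6.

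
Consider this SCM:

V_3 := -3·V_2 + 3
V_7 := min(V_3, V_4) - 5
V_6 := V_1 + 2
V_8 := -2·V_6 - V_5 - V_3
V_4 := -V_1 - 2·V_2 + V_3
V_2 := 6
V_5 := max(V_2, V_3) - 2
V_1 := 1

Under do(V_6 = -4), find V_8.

Intervening sets V_6 = -4 and removes its equation (V_6 := V_1 + 2).
V_3 = -3·V_2 + 3  [with V_2=6]  = -15
V_5 = max(V_2, V_3) - 2  [with V_2=6, V_3=-15]  = 4
V_8 = -2·V_6 - V_5 - V_3  [with V_6=-4, V_5=4, V_3=-15]  = 19

19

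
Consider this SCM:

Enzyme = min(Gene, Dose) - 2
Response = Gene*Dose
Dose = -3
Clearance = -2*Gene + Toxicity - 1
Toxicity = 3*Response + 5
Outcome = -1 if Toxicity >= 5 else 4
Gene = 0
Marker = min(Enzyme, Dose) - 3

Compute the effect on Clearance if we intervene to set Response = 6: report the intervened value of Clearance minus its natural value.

18

Under do(Response=6), the mechanism Response = Gene*Dose is discarded; Response is fixed at 6.
Toxicity = 3*Response + 5  [with Response=6]  = 23
Clearance = -2*Gene + Toxicity - 1  [with Gene=0, Toxicity=23]  = 22
Without intervention: Response = Gene*Dose  [with Gene=0, Dose=-3]  = 0; Toxicity = 3*Response + 5  [with Response=0]  = 5; Clearance = -2*Gene + Toxicity - 1  [with Gene=0, Toxicity=5]  = 4.
Change = 22 − 4 = 18.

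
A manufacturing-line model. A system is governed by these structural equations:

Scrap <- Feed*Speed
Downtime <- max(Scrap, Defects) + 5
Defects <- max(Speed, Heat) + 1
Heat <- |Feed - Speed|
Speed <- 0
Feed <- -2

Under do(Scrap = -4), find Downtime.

The intervention breaks the incoming arrows to Scrap: Scrap <- Feed*Speed no longer applies, and Scrap = -4.
Heat = |Feed - Speed|  [with Feed=-2, Speed=0]  = 2
Defects = max(Speed, Heat) + 1  [with Speed=0, Heat=2]  = 3
Downtime = max(Scrap, Defects) + 5  [with Scrap=-4, Defects=3]  = 8

8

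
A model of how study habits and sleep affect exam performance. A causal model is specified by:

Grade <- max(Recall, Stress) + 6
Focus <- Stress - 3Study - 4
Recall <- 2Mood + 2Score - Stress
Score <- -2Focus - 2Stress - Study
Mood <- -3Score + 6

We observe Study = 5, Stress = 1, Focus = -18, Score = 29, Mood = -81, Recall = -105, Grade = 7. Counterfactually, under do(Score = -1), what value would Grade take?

The intervention breaks the incoming arrows to Score: Score <- -2Focus - 2Stress - Study no longer applies, and Score = -1.
Mood = -3Score + 6  [with Score=-1]  = 9
Recall = 2Mood + 2Score - Stress  [with Mood=9, Score=-1, Stress=1]  = 15
Grade = max(Recall, Stress) + 6  [with Recall=15, Stress=1]  = 21

21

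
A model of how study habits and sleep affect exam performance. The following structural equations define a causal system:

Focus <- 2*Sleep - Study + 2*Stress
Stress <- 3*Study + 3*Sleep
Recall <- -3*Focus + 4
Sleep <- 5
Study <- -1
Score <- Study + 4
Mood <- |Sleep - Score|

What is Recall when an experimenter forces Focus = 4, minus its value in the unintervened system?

The intervention breaks the incoming arrows to Focus: Focus <- 2*Sleep - Study + 2*Stress no longer applies, and Focus = 4.
Recall = -3*Focus + 4  [with Focus=4]  = -8
Without intervention: Stress = 3*Study + 3*Sleep  [with Study=-1, Sleep=5]  = 12; Focus = 2*Sleep - Study + 2*Stress  [with Sleep=5, Study=-1, Stress=12]  = 35; Recall = -3*Focus + 4  [with Focus=35]  = -101.
Change = -8 − (-101) = 93.

93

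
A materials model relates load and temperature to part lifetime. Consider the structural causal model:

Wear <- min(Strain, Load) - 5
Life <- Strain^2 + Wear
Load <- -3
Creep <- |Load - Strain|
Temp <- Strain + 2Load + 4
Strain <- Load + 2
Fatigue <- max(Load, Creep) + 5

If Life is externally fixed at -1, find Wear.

-8

The intervention breaks the incoming arrows to Life: Life <- Strain^2 + Wear no longer applies, and Life = -1.
Wear is not downstream of the intervention, so its value is determined by the original equations.
Strain = Load + 2  [with Load=-3]  = -1
Wear = min(Strain, Load) - 5  [with Strain=-1, Load=-3]  = -8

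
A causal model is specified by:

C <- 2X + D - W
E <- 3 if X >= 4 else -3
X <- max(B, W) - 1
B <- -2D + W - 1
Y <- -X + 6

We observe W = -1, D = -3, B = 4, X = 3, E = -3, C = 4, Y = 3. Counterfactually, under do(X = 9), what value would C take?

Under do(X=9), the mechanism X <- max(B, W) - 1 is discarded; X is fixed at 9.
C = 2X + D - W  [with X=9, D=-3, W=-1]  = 16

16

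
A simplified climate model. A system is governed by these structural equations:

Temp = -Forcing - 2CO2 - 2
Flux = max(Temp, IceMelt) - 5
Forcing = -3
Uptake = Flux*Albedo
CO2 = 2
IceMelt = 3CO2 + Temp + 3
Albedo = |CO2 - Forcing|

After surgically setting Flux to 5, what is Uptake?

Intervening sets Flux = 5 and removes its equation (Flux = max(Temp, IceMelt) - 5).
Albedo = |CO2 - Forcing|  [with CO2=2, Forcing=-3]  = 5
Uptake = Flux*Albedo  [with Flux=5, Albedo=5]  = 25

25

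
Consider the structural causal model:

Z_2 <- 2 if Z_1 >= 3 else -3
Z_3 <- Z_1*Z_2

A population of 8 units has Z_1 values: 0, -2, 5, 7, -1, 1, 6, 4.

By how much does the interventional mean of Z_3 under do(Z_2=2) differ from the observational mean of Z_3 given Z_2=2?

The intervention sets Z_2=2 in all 8 units regardless of Z_1. Recomputing Z_3 per unit gives 0, -4, 10, 14, -2, 2, 12, 8; average 5.
Observing Z_2=2 restricts to units where Z_2's equation naturally yields 2: Z_1 ∈ {5, 7, 6, 4}. In that subpopulation Z_3 = 10, 14, 12, 8, mean 11.
Difference = 5 − 11 = -6.

-6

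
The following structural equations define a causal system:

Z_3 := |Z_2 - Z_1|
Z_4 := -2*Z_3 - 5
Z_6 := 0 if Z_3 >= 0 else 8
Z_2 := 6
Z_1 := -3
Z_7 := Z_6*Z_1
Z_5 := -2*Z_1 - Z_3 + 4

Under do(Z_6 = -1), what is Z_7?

3

Intervening sets Z_6 = -1 and removes its equation (Z_6 := 0 if Z_3 >= 0 else 8).
Z_7 = Z_6*Z_1  [with Z_6=-1, Z_1=-3]  = 3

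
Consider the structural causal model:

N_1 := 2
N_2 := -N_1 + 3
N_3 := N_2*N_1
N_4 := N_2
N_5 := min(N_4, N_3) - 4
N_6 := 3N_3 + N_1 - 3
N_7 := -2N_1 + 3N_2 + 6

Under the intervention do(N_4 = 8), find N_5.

Intervening sets N_4 = 8 and removes its equation (N_4 := N_2).
N_2 = -N_1 + 3  [with N_1=2]  = 1
N_3 = N_2*N_1  [with N_2=1, N_1=2]  = 2
N_5 = min(N_4, N_3) - 4  [with N_4=8, N_3=2]  = -2

-2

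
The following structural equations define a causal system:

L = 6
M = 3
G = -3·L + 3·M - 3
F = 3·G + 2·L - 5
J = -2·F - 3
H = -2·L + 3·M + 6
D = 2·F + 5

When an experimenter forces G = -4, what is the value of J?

7

do(G=-4) replaces the equation G = -3·L + 3·M - 3 with the constant G = -4.
F = 3·G + 2·L - 5  [with G=-4, L=6]  = -5
J = -2·F - 3  [with F=-5]  = 7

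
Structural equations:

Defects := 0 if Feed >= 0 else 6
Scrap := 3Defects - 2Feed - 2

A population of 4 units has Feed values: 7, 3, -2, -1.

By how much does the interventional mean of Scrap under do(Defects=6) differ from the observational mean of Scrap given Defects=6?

Under do(Defects=6), Defects's equation is replaced by Defects=6 for every unit. Per-unit Scrap: 2, 10, 20, 18. Mean = 12.5.
Conditioning on Defects=6 selects the 2 unit(s) with Feed ∈ {-2, -1}. Their Scrap values: 20, 18. Mean = 19.
Difference = 12.5 − 19 = -6.5.

-6.5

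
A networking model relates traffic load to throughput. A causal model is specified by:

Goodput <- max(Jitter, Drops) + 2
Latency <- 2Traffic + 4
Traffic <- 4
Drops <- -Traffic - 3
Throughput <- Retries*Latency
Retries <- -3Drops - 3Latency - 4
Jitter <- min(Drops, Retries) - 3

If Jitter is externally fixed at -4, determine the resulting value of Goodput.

Under do(Jitter=-4), the mechanism Jitter <- min(Drops, Retries) - 3 is discarded; Jitter is fixed at -4.
Drops = -Traffic - 3  [with Traffic=4]  = -7
Goodput = max(Jitter, Drops) + 2  [with Jitter=-4, Drops=-7]  = -2

-2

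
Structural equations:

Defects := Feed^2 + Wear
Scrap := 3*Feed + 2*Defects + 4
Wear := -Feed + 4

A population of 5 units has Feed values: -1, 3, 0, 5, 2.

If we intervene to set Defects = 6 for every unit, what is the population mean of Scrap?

21.4

Every unit gets Defects=6 under the intervention. Scrap values become 13, 25, 16, 31, 22; E[Scrap|do(Defects=6)] = 21.4.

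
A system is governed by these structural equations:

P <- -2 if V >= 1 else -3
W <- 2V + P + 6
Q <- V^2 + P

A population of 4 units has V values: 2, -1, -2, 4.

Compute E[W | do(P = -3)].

Under do(P=-3), P's equation is replaced by P=-3 for every unit. Per-unit W: 7, 1, -1, 11. Mean = 4.5.

4.5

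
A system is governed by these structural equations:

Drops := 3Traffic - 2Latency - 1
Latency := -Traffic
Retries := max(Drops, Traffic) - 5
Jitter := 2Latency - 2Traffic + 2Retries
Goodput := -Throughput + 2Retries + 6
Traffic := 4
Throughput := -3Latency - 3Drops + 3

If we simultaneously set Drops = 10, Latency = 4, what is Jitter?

10

Setting Drops = 10, Latency = 4 by intervention discards those variables' equations.
Retries = max(Drops, Traffic) - 5  [with Drops=10, Traffic=4]  = 5
Jitter = 2Latency - 2Traffic + 2Retries  [with Latency=4, Traffic=4, Retries=5]  = 10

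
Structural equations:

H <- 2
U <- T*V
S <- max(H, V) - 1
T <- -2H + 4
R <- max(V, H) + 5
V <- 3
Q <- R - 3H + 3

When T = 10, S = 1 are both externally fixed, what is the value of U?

The joint intervention fixes T = 10, S = 1, removing each variable's own equation.
U = T*V  [with T=10, V=3]  = 30

30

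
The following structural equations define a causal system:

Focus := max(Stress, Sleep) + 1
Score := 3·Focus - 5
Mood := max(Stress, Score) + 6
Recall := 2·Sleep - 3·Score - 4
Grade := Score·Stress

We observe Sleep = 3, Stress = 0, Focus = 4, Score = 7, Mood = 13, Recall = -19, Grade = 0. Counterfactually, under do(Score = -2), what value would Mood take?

6

Intervening sets Score = -2 and removes its equation (Score := 3·Focus - 5).
Mood = max(Stress, Score) + 6  [with Stress=0, Score=-2]  = 6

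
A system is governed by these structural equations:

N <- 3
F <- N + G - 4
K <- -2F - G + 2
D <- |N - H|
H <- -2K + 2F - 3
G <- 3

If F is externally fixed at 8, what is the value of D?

44

The intervention breaks the incoming arrows to F: F <- N + G - 4 no longer applies, and F = 8.
K = -2F - G + 2  [with F=8, G=3]  = -17
H = -2K + 2F - 3  [with K=-17, F=8]  = 47
D = |N - H|  [with N=3, H=47]  = 44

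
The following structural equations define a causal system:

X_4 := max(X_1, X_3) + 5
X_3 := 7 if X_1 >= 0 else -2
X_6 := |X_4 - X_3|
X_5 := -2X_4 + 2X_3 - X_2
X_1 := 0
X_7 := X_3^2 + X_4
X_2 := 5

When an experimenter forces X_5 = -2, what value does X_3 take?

7

do(X_5=-2) replaces the equation X_5 := -2X_4 + 2X_3 - X_2 with the constant X_5 = -2.
X_3 is not downstream of the intervention, so its value is determined by the original equations.
X_3 = 7 if X_1 >= 0 else -2  [with X_1=0]  = 7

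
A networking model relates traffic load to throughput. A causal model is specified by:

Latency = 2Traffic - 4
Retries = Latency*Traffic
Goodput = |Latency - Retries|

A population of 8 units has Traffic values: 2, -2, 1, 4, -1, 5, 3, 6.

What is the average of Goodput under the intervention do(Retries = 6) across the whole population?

6

Every unit gets Retries=6 under the intervention. Goodput values become 6, 14, 8, 2, 12, 0, 4, 2; E[Goodput|do(Retries=6)] = 6.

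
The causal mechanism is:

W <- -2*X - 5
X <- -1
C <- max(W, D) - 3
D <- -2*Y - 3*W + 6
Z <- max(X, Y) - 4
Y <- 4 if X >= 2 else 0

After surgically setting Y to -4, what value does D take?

23

do(Y=-4) replaces the equation Y <- 4 if X >= 2 else 0 with the constant Y = -4.
W = -2*X - 5  [with X=-1]  = -3
D = -2*Y - 3*W + 6  [with Y=-4, W=-3]  = 23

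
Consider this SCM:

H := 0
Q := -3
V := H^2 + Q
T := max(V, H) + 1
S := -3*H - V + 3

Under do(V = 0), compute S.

3

do(V=0) replaces the equation V := H^2 + Q with the constant V = 0.
S = -3*H - V + 3  [with H=0, V=0]  = 3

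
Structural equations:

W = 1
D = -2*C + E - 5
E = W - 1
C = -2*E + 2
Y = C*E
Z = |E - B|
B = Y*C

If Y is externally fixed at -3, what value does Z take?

6

The intervention breaks the incoming arrows to Y: Y = C*E no longer applies, and Y = -3.
E = W - 1  [with W=1]  = 0
C = -2*E + 2  [with E=0]  = 2
B = Y*C  [with Y=-3, C=2]  = -6
Z = |E - B|  [with E=0, B=-6]  = 6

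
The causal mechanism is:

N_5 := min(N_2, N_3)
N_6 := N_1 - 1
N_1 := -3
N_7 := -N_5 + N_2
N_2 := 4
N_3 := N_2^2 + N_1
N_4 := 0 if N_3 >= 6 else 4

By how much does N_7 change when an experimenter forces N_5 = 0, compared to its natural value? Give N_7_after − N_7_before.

Under do(N_5=0), the mechanism N_5 := min(N_2, N_3) is discarded; N_5 is fixed at 0.
N_7 = -N_5 + N_2  [with N_5=0, N_2=4]  = 4
Without intervention: N_3 = N_2^2 + N_1  [with N_2=4, N_1=-3]  = 13; N_5 = min(N_2, N_3)  [with N_2=4, N_3=13]  = 4; N_7 = -N_5 + N_2  [with N_5=4, N_2=4]  = 0.
Change = 4 − 0 = 4.

4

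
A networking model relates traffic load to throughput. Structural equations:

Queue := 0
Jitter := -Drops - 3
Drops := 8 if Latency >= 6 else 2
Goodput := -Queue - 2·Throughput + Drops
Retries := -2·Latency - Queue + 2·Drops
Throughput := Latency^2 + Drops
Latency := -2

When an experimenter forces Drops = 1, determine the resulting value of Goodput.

The intervention breaks the incoming arrows to Drops: Drops := 8 if Latency >= 6 else 2 no longer applies, and Drops = 1.
Throughput = Latency^2 + Drops  [with Latency=-2, Drops=1]  = 5
Goodput = -Queue - 2·Throughput + Drops  [with Queue=0, Throughput=5, Drops=1]  = -9

-9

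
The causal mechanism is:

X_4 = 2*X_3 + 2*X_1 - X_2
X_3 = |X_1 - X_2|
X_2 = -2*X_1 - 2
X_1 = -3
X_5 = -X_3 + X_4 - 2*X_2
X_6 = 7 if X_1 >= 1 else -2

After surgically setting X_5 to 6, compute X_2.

4

Under do(X_5=6), the mechanism X_5 = -X_3 + X_4 - 2*X_2 is discarded; X_5 is fixed at 6.
No directed path runs from X_5 to X_2, so X_2 keeps its natural value.
X_2 = -2*X_1 - 2  [with X_1=-3]  = 4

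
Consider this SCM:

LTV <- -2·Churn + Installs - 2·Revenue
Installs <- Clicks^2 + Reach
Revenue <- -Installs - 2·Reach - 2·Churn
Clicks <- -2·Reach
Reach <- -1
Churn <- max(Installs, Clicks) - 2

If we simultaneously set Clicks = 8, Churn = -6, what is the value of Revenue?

-49

Setting Clicks = 8, Churn = -6 by intervention discards those variables' equations.
Installs = Clicks^2 + Reach  [with Clicks=8, Reach=-1]  = 63
Revenue = -Installs - 2·Reach - 2·Churn  [with Installs=63, Reach=-1, Churn=-6]  = -49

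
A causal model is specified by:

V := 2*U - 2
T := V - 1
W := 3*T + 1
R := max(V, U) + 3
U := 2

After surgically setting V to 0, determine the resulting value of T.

The intervention breaks the incoming arrows to V: V := 2*U - 2 no longer applies, and V = 0.
T = V - 1  [with V=0]  = -1

-1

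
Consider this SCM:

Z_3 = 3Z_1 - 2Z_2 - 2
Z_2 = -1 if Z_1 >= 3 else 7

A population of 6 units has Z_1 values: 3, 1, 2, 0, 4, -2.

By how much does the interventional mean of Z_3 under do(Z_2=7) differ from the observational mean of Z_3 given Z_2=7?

The intervention sets Z_2=7 in all 6 units regardless of Z_1. Recomputing Z_3 per unit gives -7, -13, -10, -16, -4, -22; average -12.
E[Z_3|Z_2=7] averages over only the 4 units with Z_2=7 (Z_1 = 1, 2, 0, -2): Z_3 = -13, -10, -16, -22, mean -15.25.
Difference = -12 − (-15.25) = 3.25.

3.25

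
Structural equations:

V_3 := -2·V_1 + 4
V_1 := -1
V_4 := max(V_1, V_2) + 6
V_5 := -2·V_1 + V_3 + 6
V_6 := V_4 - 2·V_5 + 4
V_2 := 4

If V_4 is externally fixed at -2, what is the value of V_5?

14

Intervening sets V_4 = -2 and removes its equation (V_4 := max(V_1, V_2) + 6).
No directed path runs from V_4 to V_5, so V_5 keeps its natural value.
V_3 = -2·V_1 + 4  [with V_1=-1]  = 6
V_5 = -2·V_1 + V_3 + 6  [with V_1=-1, V_3=6]  = 14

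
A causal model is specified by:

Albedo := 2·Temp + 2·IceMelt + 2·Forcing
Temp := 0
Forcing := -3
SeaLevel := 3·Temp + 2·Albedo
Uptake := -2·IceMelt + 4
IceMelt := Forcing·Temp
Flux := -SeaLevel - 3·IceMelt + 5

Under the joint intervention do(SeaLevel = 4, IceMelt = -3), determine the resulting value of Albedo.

Under do(SeaLevel = 4, IceMelt = -3), each intervened variable's structural equation is replaced by its fixed value.
Albedo = 2·Temp + 2·IceMelt + 2·Forcing  [with Temp=0, IceMelt=-3, Forcing=-3]  = -12

-12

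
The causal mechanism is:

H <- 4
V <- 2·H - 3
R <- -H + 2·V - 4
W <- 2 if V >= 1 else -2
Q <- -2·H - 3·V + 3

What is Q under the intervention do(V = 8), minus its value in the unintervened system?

-9

do(V=8) replaces the equation V <- 2·H - 3 with the constant V = 8.
Q = -2·H - 3·V + 3  [with H=4, V=8]  = -29
Without intervention: V = 2·H - 3  [with H=4]  = 5; Q = -2·H - 3·V + 3  [with H=4, V=5]  = -20.
Change = -29 − (-20) = -9.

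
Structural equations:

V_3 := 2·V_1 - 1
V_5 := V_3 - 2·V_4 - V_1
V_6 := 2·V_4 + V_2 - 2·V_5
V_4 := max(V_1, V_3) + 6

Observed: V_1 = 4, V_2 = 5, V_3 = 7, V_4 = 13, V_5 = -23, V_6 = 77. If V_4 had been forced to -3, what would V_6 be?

Under do(V_4=-3), the mechanism V_4 := max(V_1, V_3) + 6 is discarded; V_4 is fixed at -3.
V_3 = 2·V_1 - 1  [with V_1=4]  = 7
V_5 = V_3 - 2·V_4 - V_1  [with V_3=7, V_4=-3, V_1=4]  = 9
V_6 = 2·V_4 + V_2 - 2·V_5  [with V_4=-3, V_2=5, V_5=9]  = -19

-19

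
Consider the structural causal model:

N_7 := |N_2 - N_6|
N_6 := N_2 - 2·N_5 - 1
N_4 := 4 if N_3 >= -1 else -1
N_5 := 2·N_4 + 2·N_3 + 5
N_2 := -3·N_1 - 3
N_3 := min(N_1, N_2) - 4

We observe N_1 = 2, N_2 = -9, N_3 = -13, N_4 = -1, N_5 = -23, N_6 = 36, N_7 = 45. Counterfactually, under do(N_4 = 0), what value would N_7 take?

41

The intervention breaks the incoming arrows to N_4: N_4 := 4 if N_3 >= -1 else -1 no longer applies, and N_4 = 0.
N_2 = -3·N_1 - 3  [with N_1=2]  = -9
N_3 = min(N_1, N_2) - 4  [with N_1=2, N_2=-9]  = -13
N_5 = 2·N_4 + 2·N_3 + 5  [with N_4=0, N_3=-13]  = -21
N_6 = N_2 - 2·N_5 - 1  [with N_2=-9, N_5=-21]  = 32
N_7 = |N_2 - N_6|  [with N_2=-9, N_6=32]  = 41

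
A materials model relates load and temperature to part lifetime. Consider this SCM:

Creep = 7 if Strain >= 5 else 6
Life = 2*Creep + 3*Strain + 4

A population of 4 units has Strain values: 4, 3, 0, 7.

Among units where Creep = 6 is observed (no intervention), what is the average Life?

E[Life|Creep=6] averages over only the 3 units with Creep=6 (Strain = 4, 3, 0): Life = 28, 25, 16, mean 23.

23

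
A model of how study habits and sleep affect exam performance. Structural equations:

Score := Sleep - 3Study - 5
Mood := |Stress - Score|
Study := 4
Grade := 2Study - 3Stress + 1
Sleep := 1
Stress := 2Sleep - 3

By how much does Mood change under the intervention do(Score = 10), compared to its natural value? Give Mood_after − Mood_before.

-4

Intervening sets Score = 10 and removes its equation (Score := Sleep - 3Study - 5).
Stress = 2Sleep - 3  [with Sleep=1]  = -1
Mood = |Stress - Score|  [with Stress=-1, Score=10]  = 11
Without intervention: Stress = 2Sleep - 3  [with Sleep=1]  = -1; Score = Sleep - 3Study - 5  [with Sleep=1, Study=4]  = -16; Mood = |Stress - Score|  [with Stress=-1, Score=-16]  = 15.
Change = 11 − 15 = -4.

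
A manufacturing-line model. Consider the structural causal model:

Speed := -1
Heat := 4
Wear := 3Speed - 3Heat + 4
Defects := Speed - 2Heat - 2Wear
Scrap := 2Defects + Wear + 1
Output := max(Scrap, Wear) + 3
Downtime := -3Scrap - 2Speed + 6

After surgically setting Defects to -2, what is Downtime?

50

The intervention breaks the incoming arrows to Defects: Defects := Speed - 2Heat - 2Wear no longer applies, and Defects = -2.
Wear = 3Speed - 3Heat + 4  [with Speed=-1, Heat=4]  = -11
Scrap = 2Defects + Wear + 1  [with Defects=-2, Wear=-11]  = -14
Downtime = -3Scrap - 2Speed + 6  [with Scrap=-14, Speed=-1]  = 50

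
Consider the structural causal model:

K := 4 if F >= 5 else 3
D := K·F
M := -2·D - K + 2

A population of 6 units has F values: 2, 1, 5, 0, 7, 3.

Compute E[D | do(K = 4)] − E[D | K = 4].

-12

do(K=4) breaks K's dependence on F. With K=4 fixed, D across the units is 8, 4, 20, 0, 28, 12, mean 12.
Observing K=4 restricts to units where K's equation naturally yields 4: F ∈ {5, 7}. In that subpopulation D = 20, 28, mean 24.
Difference = 12 − 24 = -12.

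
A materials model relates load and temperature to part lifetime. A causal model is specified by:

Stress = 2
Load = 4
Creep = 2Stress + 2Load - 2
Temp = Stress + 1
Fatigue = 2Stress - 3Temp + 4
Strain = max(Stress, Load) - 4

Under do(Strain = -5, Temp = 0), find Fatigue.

Setting Strain = -5, Temp = 0 by intervention discards those variables' equations.
Fatigue = 2Stress - 3Temp + 4  [with Stress=2, Temp=0]  = 8

8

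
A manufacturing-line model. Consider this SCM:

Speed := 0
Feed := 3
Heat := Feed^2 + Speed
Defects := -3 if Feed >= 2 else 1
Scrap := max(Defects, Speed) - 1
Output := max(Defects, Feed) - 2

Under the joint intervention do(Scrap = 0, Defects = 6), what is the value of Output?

4

Setting Scrap = 0, Defects = 6 by intervention discards those variables' equations.
Output = max(Defects, Feed) - 2  [with Defects=6, Feed=3]  = 4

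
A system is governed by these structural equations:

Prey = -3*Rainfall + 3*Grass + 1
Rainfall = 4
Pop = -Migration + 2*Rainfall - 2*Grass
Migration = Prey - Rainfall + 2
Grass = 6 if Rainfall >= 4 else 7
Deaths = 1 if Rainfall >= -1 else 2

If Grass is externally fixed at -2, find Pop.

Under do(Grass=-2), the mechanism Grass = 6 if Rainfall >= 4 else 7 is discarded; Grass is fixed at -2.
Prey = -3*Rainfall + 3*Grass + 1  [with Rainfall=4, Grass=-2]  = -17
Migration = Prey - Rainfall + 2  [with Prey=-17, Rainfall=4]  = -19
Pop = -Migration + 2*Rainfall - 2*Grass  [with Migration=-19, Rainfall=4, Grass=-2]  = 31

31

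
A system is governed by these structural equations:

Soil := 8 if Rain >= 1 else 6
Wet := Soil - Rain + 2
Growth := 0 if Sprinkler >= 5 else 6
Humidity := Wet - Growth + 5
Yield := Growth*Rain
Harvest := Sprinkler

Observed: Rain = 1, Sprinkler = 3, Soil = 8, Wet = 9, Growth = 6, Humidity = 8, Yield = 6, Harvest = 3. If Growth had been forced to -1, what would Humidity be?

15

The intervention breaks the incoming arrows to Growth: Growth := 0 if Sprinkler >= 5 else 6 no longer applies, and Growth = -1.
Soil = 8 if Rain >= 1 else 6  [with Rain=1]  = 8
Wet = Soil - Rain + 2  [with Soil=8, Rain=1]  = 9
Humidity = Wet - Growth + 5  [with Wet=9, Growth=-1]  = 15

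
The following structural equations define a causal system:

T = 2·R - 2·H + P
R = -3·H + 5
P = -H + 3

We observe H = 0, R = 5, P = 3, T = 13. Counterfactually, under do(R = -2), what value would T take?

Under do(R=-2), the mechanism R = -3·H + 5 is discarded; R is fixed at -2.
P = -H + 3  [with H=0]  = 3
T = 2·R - 2·H + P  [with R=-2, H=0, P=3]  = -1

-1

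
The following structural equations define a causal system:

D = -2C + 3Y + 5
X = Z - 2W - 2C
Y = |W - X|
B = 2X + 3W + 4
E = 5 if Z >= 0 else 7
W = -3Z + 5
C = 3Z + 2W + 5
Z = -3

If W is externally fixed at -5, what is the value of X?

Under do(W=-5), the mechanism W = -3Z + 5 is discarded; W is fixed at -5.
C = 3Z + 2W + 5  [with Z=-3, W=-5]  = -14
X = Z - 2W - 2C  [with Z=-3, W=-5, C=-14]  = 35

35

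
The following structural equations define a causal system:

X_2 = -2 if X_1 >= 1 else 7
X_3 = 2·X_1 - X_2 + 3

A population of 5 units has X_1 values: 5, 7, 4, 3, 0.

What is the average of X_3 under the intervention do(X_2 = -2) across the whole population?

12.6

do(X_2=-2) breaks X_2's dependence on X_1. With X_2=-2 fixed, X_3 across the units is 15, 19, 13, 11, 5, mean 12.6.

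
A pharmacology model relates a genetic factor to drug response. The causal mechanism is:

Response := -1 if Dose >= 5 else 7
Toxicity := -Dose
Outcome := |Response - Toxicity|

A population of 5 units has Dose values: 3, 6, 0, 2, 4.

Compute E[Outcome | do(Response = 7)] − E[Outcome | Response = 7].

0.75

Under do(Response=7), Response's equation is replaced by Response=7 for every unit. Per-unit Outcome: 10, 13, 7, 9, 11. Mean = 10.
E[Outcome|Response=7] averages over only the 4 units with Response=7 (Dose = 3, 0, 2, 4): Outcome = 10, 7, 9, 11, mean 9.25.
Difference = 10 − 9.25 = 0.75.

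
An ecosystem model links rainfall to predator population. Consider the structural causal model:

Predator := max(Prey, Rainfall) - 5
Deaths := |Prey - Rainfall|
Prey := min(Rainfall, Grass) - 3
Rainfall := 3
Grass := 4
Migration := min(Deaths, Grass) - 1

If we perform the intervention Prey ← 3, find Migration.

-1

The intervention breaks the incoming arrows to Prey: Prey := min(Rainfall, Grass) - 3 no longer applies, and Prey = 3.
Deaths = |Prey - Rainfall|  [with Prey=3, Rainfall=3]  = 0
Migration = min(Deaths, Grass) - 1  [with Deaths=0, Grass=4]  = -1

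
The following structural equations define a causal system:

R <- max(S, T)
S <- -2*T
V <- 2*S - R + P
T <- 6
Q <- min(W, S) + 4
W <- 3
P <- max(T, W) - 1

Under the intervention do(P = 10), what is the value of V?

-20

The intervention breaks the incoming arrows to P: P <- max(T, W) - 1 no longer applies, and P = 10.
S = -2*T  [with T=6]  = -12
R = max(S, T)  [with S=-12, T=6]  = 6
V = 2*S - R + P  [with S=-12, R=6, P=10]  = -20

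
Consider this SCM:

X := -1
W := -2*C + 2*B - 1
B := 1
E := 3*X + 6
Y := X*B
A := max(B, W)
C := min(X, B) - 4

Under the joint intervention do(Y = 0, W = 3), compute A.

3

Setting Y = 0, W = 3 by intervention discards those variables' equations.
A = max(B, W)  [with B=1, W=3]  = 3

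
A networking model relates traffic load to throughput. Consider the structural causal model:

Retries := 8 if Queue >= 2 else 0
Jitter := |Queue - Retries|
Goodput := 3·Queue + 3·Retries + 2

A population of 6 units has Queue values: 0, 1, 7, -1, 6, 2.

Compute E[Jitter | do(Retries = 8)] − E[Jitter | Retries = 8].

Under do(Retries=8), Retries's equation is replaced by Retries=8 for every unit. Per-unit Jitter: 8, 7, 1, 9, 2, 6. Mean = 5.5.
Observing Retries=8 restricts to units where Retries's equation naturally yields 8: Queue ∈ {7, 6, 2}. In that subpopulation Jitter = 1, 2, 6, mean 3.
Difference = 5.5 − 3 = 2.5.

2.5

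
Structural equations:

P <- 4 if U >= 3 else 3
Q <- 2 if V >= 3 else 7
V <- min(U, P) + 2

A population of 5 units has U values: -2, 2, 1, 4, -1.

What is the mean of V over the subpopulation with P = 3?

Conditioning on P=3 selects the 4 unit(s) with U ∈ {-2, 2, 1, -1}. Their V values: 0, 4, 3, 1. Mean = 2.

2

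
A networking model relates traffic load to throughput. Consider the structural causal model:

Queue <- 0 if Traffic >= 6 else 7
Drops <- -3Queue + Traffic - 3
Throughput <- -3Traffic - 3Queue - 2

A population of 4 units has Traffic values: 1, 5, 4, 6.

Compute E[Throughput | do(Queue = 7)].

-35

do(Queue=7) breaks Queue's dependence on Traffic. With Queue=7 fixed, Throughput across the units is -26, -38, -35, -41, mean -35.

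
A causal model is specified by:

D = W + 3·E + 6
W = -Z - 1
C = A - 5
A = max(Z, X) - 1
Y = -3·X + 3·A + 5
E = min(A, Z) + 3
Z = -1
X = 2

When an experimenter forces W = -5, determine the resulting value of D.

7

Under do(W=-5), the mechanism W = -Z - 1 is discarded; W is fixed at -5.
A = max(Z, X) - 1  [with Z=-1, X=2]  = 1
E = min(A, Z) + 3  [with A=1, Z=-1]  = 2
D = W + 3·E + 6  [with W=-5, E=2]  = 7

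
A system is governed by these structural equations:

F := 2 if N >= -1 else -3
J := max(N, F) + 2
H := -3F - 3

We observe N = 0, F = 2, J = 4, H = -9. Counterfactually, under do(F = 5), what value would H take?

Under do(F=5), the mechanism F := 2 if N >= -1 else -3 is discarded; F is fixed at 5.
H = -3F - 3  [with F=5]  = -18

-18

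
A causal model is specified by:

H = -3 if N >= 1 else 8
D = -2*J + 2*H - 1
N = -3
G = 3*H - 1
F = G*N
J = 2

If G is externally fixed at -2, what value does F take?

6

Under do(G=-2), the mechanism G = 3*H - 1 is discarded; G is fixed at -2.
F = G*N  [with G=-2, N=-3]  = 6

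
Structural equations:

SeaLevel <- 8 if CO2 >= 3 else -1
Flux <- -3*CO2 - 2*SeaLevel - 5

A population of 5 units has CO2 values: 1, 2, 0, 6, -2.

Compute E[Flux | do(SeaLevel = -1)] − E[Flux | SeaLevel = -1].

Every unit gets SeaLevel=-1 under the intervention. Flux values become -6, -9, -3, -21, 3; E[Flux|do(SeaLevel=-1)] = -7.2.
E[Flux|SeaLevel=-1] averages over only the 4 units with SeaLevel=-1 (CO2 = 1, 2, 0, -2): Flux = -6, -9, -3, 3, mean -3.75.
Difference = -7.2 − (-3.75) = -3.45.

-3.45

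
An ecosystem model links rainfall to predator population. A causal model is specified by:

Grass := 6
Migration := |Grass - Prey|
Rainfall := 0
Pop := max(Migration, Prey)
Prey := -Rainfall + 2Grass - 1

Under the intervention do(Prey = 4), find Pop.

do(Prey=4) replaces the equation Prey := -Rainfall + 2Grass - 1 with the constant Prey = 4.
Migration = |Grass - Prey|  [with Grass=6, Prey=4]  = 2
Pop = max(Migration, Prey)  [with Migration=2, Prey=4]  = 4

4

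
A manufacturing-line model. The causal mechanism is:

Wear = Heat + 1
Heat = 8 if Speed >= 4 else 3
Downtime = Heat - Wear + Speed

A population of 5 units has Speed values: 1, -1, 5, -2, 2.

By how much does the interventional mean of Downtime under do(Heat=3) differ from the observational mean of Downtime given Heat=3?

1

Under do(Heat=3), Heat's equation is replaced by Heat=3 for every unit. Per-unit Downtime: 0, -2, 4, -3, 1. Mean = 0.
Conditioning on Heat=3 selects the 4 unit(s) with Speed ∈ {1, -1, -2, 2}. Their Downtime values: 0, -2, -3, 1. Mean = -1.
Difference = 0 − (-1) = 1.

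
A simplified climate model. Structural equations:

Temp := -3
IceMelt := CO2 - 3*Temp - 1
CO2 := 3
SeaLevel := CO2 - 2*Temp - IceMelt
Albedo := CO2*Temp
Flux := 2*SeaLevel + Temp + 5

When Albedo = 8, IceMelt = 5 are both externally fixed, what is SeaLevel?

The joint intervention fixes Albedo = 8, IceMelt = 5, removing each variable's own equation.
SeaLevel = CO2 - 2*Temp - IceMelt  [with CO2=3, Temp=-3, IceMelt=5]  = 4

4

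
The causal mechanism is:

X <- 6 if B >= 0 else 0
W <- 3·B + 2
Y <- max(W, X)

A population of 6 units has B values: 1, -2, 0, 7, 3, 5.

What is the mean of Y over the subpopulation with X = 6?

Observing X=6 restricts to units where X's equation naturally yields 6: B ∈ {1, 0, 7, 3, 5}. In that subpopulation Y = 6, 6, 23, 11, 17, mean 12.6.

12.6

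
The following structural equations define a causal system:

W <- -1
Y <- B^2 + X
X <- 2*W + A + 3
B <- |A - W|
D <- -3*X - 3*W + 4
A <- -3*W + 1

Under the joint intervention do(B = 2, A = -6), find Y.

-1

Setting B = 2, A = -6 by intervention discards those variables' equations.
X = 2*W + A + 3  [with W=-1, A=-6]  = -5
Y = B^2 + X  [with B=2, X=-5]  = -1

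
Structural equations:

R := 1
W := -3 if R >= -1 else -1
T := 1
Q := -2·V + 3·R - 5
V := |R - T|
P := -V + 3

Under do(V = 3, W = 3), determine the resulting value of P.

0

Setting V = 3, W = 3 by intervention discards those variables' equations.
P = -V + 3  [with V=3]  = 0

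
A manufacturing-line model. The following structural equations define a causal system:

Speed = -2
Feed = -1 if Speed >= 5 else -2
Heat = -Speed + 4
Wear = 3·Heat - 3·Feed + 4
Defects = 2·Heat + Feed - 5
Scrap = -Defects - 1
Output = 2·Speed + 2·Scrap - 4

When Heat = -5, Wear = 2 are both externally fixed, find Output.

Under do(Heat = -5, Wear = 2), each intervened variable's structural equation is replaced by its fixed value.
Feed = -1 if Speed >= 5 else -2  [with Speed=-2]  = -2
Defects = 2·Heat + Feed - 5  [with Heat=-5, Feed=-2]  = -17
Scrap = -Defects - 1  [with Defects=-17]  = 16
Output = 2·Speed + 2·Scrap - 4  [with Speed=-2, Scrap=16]  = 24

24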